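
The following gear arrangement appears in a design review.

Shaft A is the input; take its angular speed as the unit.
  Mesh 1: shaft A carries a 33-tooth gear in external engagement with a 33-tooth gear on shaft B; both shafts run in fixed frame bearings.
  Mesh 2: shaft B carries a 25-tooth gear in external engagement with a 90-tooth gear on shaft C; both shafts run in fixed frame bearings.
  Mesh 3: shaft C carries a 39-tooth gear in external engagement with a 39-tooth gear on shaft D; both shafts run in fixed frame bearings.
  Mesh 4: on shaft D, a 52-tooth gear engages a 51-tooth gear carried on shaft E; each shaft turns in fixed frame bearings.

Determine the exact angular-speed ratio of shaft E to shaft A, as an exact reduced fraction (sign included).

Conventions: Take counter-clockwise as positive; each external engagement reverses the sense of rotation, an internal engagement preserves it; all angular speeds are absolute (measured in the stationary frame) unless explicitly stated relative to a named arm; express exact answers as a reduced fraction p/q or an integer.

130/459

class = fixed-axis compound train [4 meshes; 4 ratios multiply, 4 sense flips]
mesh 1 [33T→33T]: running ratio 1, sense −
mesh 2 [25T→90T]: running ratio 5/18, sense +
mesh 3 [39T→39T]: running ratio 5/18, sense −
mesh 4 [52T→51T]: running ratio 130/459, sense +
ω_out/ω_in = 130/459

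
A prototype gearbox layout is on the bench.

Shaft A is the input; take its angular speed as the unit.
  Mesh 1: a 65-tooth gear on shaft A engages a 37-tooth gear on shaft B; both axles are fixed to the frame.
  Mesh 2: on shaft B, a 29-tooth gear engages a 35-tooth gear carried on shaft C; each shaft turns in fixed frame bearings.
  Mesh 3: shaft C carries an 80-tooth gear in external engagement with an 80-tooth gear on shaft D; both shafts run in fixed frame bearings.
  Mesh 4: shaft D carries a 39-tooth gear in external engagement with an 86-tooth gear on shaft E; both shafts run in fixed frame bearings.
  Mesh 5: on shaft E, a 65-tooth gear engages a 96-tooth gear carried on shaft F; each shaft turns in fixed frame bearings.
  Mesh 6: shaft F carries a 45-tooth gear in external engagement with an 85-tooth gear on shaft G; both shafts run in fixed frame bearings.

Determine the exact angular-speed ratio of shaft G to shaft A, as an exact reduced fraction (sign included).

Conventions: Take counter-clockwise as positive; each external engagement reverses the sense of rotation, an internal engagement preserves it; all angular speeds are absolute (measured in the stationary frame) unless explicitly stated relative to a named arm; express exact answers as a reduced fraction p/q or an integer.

2867085/12117056

class = fixed-axis compound train [6 meshes; 6 ratios multiply, 6 sense flips]
mesh 1 [65T→37T]: running ratio 65/37, sense −
mesh 2 [29T→35T]: running ratio 377/259, sense +
mesh 3 [80T→80T]: running ratio 377/259, sense −
mesh 4 [39T→86T]: running ratio 14703/22274, sense +
mesh 5 [65T→96T]: running ratio 318565/712768, sense −
mesh 6 [45T→85T]: running ratio 2867085/12117056, sense +
ω_out/ω_in = 2867085/12117056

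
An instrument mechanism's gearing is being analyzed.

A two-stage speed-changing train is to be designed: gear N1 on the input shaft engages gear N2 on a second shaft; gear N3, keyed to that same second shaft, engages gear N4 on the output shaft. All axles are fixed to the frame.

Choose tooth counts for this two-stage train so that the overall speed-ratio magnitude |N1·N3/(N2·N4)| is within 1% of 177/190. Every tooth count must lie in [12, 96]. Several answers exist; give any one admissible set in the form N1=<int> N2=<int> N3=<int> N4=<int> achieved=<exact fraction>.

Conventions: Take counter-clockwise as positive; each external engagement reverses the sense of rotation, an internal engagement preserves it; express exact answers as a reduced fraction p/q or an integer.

design class (target 177/190): fixed-axis compound train
target = 177/190 in lowest terms: an exact hit needs N1·N3 = k·177 and N2·N4 = k·190 for one integer k, every count in [12, 96]; additionally prefer no 1:1 stage (N1 ≠ N2, N3 ≠ N4)
k = 1…3: no 1:1-free in-range split of k·177 and k·190 into factor pairs; take k = 4
k = 4: N1·N3 = 708 = 12·59, N2·N4 = 760 = 19·40
achieved = 12·59/(19·40) = 177/190; |achieved − target| = 0 ≤ 177/19000 ✓

N1=12 N2=19 N3=59 N4=40 achieved=177/190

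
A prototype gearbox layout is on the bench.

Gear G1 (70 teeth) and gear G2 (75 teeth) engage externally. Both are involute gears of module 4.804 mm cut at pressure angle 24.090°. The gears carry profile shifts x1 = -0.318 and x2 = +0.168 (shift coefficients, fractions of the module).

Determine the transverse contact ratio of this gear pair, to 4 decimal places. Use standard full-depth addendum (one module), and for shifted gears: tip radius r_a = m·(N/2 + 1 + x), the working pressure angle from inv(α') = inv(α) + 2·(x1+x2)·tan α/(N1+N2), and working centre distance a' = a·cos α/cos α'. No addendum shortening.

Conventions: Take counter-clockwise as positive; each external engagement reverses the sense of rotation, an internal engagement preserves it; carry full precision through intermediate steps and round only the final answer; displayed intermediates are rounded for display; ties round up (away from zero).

1.6185

class = single-mesh tooth geometry [involute pair 70T × 75T, m = 4.804]
base radii: r_b1 = 153.495919, r_b2 = 164.459913
tip radii: r_a1 = 171.416328, r_a2 = 185.761072
inv(α') = inv(24.090°) + 2·(-0.318+0.168)·tan α/(70+75) = 0.02573730  ⇒  α' = 23.82151°
a' = a·cos α / cos α' = 348.2900·cos 24.090°/cos 23.82151° = 347.565611
action lengths: √(r_a1²−r_b1²) = 76.305703, √(r_a2²−r_b2²) = 86.371944
base pitch p_b = π·m·cos α = 13.777761
CR = (76.305703 + 86.371944 − 347.565611·sin 23.82151°)/13.777761 = 1.618535
contact ratio ≈ 1.6185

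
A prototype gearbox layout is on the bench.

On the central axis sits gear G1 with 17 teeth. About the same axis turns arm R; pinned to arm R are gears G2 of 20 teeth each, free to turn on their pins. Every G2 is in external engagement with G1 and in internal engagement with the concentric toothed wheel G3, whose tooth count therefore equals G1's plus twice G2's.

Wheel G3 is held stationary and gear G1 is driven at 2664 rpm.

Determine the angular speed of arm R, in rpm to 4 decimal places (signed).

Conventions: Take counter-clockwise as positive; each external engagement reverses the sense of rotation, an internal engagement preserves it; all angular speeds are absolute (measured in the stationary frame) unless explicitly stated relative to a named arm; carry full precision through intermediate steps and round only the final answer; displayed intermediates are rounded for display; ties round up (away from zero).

+612.0000 rpm

planetary set (17T centre, 20T on arm, 57T internal) — Willis relation
normalise by the input: solve with ω_sun = 1, then scale by 2664 rpm
ring teeth: 17 + 2·20 = 57
17(ω_sun−ω_arm) = −57(ω_ring−ω_arm),  ω_ring = 0, ω_sun = 1
17(1−ω_arm) = −57(0−ω_arm)  ⇒  74·ω_arm = 17  ⇒  ω_arm = 17/74
scale: ω_arm = 17/74 × 2664 rpm = +612.0000 rpm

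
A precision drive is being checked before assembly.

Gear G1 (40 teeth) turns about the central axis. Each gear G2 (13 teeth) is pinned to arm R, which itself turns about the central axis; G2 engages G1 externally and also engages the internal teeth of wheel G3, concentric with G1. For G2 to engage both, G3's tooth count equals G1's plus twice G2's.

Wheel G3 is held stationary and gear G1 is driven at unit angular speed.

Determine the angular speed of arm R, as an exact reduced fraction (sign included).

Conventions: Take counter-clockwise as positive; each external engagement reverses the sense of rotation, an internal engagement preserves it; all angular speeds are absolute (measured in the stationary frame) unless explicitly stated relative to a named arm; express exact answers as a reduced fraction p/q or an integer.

topology: planetary set — G1 40T / G2 13T / G3 66T, arm = carrier (Willis)
ring teeth: 40 + 2·13 = 66
40(ω_sun−ω_arm) = −66(ω_ring−ω_arm),  ω_ring = 0, ω_sun = 1
40(1−ω_arm) = −66(0−ω_arm)  ⇒  106·ω_arm = 40  ⇒  ω_arm = 20/53
exact speed ratio = 20/53

20/53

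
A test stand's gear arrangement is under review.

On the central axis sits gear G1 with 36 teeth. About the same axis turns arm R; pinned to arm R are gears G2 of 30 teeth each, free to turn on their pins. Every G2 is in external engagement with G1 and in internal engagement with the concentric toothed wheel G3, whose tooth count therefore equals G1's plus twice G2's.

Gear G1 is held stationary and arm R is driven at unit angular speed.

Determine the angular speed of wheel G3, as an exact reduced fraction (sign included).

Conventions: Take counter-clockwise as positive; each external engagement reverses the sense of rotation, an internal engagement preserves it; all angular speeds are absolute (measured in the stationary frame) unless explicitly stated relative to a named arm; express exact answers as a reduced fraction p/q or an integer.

class = planetary set [G3 = 36+2·30 = 96; Willis about the carrier]
ring teeth: 36 + 2·30 = 96
36(ω_sun−ω_arm) = −96(ω_ring−ω_arm),  ω_sun = 0, ω_arm = 1
ω_ring = 1 − (36/96)(0−1) = 11/8
exact speed ratio = 11/8

11/8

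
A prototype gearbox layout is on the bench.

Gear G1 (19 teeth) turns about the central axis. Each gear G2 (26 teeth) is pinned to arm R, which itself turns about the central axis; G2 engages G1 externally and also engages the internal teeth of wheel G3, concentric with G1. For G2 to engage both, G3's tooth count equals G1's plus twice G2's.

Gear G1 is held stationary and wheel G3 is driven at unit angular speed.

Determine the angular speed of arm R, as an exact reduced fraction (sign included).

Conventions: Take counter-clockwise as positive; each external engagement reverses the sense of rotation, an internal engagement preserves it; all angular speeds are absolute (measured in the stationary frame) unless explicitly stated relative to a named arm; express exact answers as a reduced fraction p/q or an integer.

recognized (axles ride arm R): planetary set, 19/26/71 teeth
ring teeth: 19 + 2·26 = 71
19(ω_sun−ω_arm) = −71(ω_ring−ω_arm),  ω_sun = 0, ω_ring = 1
19(0−ω_arm) = −71(1−ω_arm)  ⇒  90·ω_arm = 71  ⇒  ω_arm = 71/90
exact speed ratio = 71/90

71/90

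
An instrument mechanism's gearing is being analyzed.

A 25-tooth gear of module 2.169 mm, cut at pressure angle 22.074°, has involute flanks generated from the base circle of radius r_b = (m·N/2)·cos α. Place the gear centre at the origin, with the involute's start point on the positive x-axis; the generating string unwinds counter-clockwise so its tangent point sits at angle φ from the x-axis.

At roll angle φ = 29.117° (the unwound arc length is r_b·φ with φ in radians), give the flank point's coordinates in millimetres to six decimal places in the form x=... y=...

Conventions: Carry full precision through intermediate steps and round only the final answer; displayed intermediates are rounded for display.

recognized (one wheel, involute flank): single-mesh tooth geometry, m = 2.169, N = 25
pitch radius r_p = m·N/2 = 2.169·25/2 = 27.112500
base radius r_b = r_p·cos α = 27.112500·cos 22.074° = 25.125134
roll angle φ = 29.117° = 0.50818752 rad
x = r_b·(cos φ + φ·sin φ) = 28.162993
y = r_b·(sin φ − φ·cos φ) = 1.071030

x=28.162993 y=1.071030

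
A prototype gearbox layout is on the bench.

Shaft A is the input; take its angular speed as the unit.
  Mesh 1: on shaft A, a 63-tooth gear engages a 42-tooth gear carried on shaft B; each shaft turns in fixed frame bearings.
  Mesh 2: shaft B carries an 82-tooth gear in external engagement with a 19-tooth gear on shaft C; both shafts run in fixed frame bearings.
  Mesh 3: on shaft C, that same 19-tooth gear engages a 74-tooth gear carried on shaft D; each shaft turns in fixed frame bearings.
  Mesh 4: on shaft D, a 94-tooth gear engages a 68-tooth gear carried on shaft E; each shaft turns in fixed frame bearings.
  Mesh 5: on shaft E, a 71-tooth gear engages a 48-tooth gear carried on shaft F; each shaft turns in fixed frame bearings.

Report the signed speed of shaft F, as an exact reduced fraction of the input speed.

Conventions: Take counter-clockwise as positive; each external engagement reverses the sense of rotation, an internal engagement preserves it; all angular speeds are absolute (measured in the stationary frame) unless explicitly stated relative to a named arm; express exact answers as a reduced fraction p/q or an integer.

5-mesh fixed-axis compound train (all bearings frame-fixed)
mesh 1 [63T→42T]: |ω|/ω_in = 1×63/42 = 3/2, sense flips to −
mesh 2 [82T→19T]: |ω|/ω_in = (3/2)×82/19 = 123/19, sense flips to +
mesh 3 [19T→74T]: |ω|/ω_in = (123/19)×19/74 = 123/74, sense flips to −
mesh 4 [94T→68T]: |ω|/ω_in = (123/74)×94/68 = 5781/2516, sense flips to +
mesh 5 [71T→48T]: |ω|/ω_in = (5781/2516)×71/48 = 136817/40256, sense flips to −
signed output speed (× input speed) = -136817/40256

-136817/40256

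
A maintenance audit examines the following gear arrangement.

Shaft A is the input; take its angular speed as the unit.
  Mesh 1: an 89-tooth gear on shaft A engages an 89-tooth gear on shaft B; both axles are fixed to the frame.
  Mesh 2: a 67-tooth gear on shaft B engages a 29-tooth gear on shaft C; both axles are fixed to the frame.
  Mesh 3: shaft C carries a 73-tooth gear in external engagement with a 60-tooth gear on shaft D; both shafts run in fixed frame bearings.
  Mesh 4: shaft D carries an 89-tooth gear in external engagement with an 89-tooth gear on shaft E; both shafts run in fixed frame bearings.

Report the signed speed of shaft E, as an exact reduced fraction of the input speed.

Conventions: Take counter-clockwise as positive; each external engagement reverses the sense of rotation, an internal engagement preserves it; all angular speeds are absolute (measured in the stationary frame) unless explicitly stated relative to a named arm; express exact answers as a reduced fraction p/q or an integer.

4-mesh fixed-axis compound train (all bearings frame-fixed)
mesh 1 [89T→89T]: |ω|/ω_in = 1×89/89 = 1, sense flips to −
mesh 2 [67T→29T]: |ω|/ω_in = 1×67/29 = 67/29, sense flips to +
mesh 3 [73T→60T]: |ω|/ω_in = (67/29)×73/60 = 4891/1740, sense flips to −
mesh 4 [89T→89T]: |ω|/ω_in = (4891/1740)×89/89 = 4891/1740, sense flips to +
signed output speed (× input speed) = 4891/1740

4891/1740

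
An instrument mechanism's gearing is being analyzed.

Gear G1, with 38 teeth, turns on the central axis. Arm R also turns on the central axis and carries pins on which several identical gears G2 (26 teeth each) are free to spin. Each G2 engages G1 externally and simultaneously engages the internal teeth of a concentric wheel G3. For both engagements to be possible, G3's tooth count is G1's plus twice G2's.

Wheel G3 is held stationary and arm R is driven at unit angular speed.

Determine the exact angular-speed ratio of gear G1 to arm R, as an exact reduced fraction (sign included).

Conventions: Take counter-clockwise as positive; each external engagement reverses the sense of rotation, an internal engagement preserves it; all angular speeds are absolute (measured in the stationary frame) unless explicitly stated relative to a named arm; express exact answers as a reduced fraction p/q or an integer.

64/19

recognized (axles ride arm R): planetary set, 38/26/90 teeth
ring teeth: 38 + 2·26 = 90
38(ω_sun−ω_arm) = −90(ω_ring−ω_arm),  ω_ring = 0, ω_arm = 1
ω_sun = 1 − (90/38)(0−1) = 64/19
ω_out/ω_in = 64/19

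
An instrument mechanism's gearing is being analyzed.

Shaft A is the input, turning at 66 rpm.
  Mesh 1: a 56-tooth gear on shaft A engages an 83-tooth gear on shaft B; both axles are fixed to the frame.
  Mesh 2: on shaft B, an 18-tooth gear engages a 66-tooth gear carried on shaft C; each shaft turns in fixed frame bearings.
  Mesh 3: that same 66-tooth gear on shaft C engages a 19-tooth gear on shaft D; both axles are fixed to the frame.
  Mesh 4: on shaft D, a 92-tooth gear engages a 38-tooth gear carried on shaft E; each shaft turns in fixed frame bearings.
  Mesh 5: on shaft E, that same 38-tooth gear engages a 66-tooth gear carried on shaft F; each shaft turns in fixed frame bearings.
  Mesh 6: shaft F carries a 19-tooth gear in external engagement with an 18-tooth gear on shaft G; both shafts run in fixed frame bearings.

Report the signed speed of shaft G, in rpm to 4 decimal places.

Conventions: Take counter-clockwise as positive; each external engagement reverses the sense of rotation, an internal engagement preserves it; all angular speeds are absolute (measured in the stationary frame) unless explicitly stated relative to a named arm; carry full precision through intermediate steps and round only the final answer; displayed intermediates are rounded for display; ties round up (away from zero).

topology: fixed-axis compound train — 6 meshes, A→G
mesh 1 [56T→83T]: ω = 66.0000×56/83 = 44.5301 rpm, sense flips to −
mesh 2 [18T→66T]: ω = 44.5301×18/66 = 12.1446 rpm, sense flips to +
mesh 3 [66T→19T]: ω = 12.1446×66/19 = 42.1864 rpm, sense flips to −
mesh 4 [92T→38T]: ω = 42.1864×92/38 = 102.1356 rpm, sense flips to +
mesh 5 [38T→66T]: ω = 102.1356×38/66 = 58.8053 rpm, sense flips to −
mesh 6 [19T→18T]: ω = 58.8053×19/18 = 62.0723 rpm, sense flips to +
signed output speed = +62.0723 rpm

+62.0723 rpm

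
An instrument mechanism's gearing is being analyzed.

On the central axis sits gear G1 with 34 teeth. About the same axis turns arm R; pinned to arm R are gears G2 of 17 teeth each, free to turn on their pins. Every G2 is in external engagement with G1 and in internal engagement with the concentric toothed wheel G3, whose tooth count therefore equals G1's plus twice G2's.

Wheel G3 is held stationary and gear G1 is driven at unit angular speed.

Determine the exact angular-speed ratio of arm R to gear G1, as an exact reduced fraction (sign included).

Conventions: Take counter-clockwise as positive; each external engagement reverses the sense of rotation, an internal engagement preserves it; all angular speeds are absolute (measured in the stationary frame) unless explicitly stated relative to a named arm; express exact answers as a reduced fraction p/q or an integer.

planetary set (34T centre, 17T on arm, 68T internal) — Willis relation
ring teeth: 34 + 2·17 = 68
34(ω_sun−ω_arm) = −68(ω_ring−ω_arm),  ω_ring = 0, ω_sun = 1
34(1−ω_arm) = −68(0−ω_arm)  ⇒  102·ω_arm = 34  ⇒  ω_arm = 1/3
ω_out/ω_in = 1/3

1/3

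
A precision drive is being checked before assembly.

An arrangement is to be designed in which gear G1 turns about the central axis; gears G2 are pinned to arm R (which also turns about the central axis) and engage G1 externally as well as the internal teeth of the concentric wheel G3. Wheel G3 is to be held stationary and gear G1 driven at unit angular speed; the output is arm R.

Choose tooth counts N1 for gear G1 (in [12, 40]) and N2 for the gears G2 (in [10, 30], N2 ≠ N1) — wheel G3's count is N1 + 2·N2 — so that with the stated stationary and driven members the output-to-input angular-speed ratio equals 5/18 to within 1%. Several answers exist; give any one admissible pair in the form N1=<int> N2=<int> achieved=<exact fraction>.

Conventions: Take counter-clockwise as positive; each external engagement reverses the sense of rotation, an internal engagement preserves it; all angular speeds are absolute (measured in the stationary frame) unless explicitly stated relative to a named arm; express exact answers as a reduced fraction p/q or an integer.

topology: planetary set — design target 5/18, arm = carrier (Willis)
Willis with ω_ring = 0: ω_arm/ω_sun = N1/(N1+N3); set equal to 5/18  ⇒  N3/N1 = 1/(5/18) − 1 = 13/5
N3 = N1 + 2·N2  ⇒  N2/N1 = (N3/N1 − 1)/2 = (13/5 − 1)/2 = 4/5
smallest multiple with N1 ≥ 12 and N2 ≥ 10: k = 3  ⇒  N1 = 3·5 = 15, N2 = 3·4 = 12 (N1 ≤ 40, N2 ≤ 30, N2 ≠ N1 ✓), N3 = 15 + 2·12 = 39
check: N1/(N1+N3) with N1 = 15, N3 = 39 gives 5/18; |achieved − target| = 0 ≤ 1/360 ✓

N1=15 N2=12 achieved=5/18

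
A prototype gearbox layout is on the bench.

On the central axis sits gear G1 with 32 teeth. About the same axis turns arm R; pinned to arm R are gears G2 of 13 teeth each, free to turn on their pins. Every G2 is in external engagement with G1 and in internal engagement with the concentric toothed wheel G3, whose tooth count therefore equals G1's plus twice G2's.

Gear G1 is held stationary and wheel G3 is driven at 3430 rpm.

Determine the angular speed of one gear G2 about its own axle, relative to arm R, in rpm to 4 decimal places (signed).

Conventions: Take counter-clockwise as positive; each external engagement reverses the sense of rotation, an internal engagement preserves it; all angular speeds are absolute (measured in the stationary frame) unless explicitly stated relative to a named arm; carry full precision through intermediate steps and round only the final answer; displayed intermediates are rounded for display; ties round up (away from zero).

+5441.0940 rpm

planetary set (32T centre, 13T on arm, 58T internal) — Willis relation
normalise by the input: solve with ω_ring = 1, then scale by 3430 rpm
ring teeth: 32 + 2·13 = 58
32(ω_sun−ω_arm) = −58(ω_ring−ω_arm),  ω_sun = 0, ω_ring = 1
32(0−ω_arm) = −58(1−ω_arm)  ⇒  90·ω_arm = 58  ⇒  ω_arm = 29/45
sun–planet mesh: 32·(0−29/45) = −13·(ω_p−ω_arm)  ⇒  ω_p−ω_arm = 928/585
scale: ω_p−ω_arm = 928/585 × 3430 rpm = +5441.0940 rpm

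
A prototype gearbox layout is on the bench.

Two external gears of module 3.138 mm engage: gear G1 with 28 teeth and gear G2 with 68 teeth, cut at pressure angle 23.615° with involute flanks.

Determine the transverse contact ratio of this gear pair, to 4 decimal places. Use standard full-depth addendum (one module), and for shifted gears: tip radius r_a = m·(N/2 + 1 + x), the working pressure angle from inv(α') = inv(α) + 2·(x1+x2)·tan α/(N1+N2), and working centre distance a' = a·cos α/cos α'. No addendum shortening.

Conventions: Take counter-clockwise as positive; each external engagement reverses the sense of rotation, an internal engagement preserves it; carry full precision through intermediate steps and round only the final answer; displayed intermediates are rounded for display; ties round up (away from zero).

class = single-mesh tooth geometry [involute pair 28T × 68T, m = 3.138]
base radii: r_b1 = 40.253041, r_b2 = 97.757386
tip radii: r_a1 = 47.070000, r_a2 = 109.830000
no profile shift: α' = α, a' = a
action lengths: √(r_a1²−r_b1²) = 24.398310, √(r_a2²−r_b2²) = 50.061185
base pitch p_b = π·m·cos α = 9.032761
CR = (24.398310 + 50.061185 − 150.624000·sin 23.61500°)/9.032761 = 1.563330
contact ratio ≈ 1.5633

1.5633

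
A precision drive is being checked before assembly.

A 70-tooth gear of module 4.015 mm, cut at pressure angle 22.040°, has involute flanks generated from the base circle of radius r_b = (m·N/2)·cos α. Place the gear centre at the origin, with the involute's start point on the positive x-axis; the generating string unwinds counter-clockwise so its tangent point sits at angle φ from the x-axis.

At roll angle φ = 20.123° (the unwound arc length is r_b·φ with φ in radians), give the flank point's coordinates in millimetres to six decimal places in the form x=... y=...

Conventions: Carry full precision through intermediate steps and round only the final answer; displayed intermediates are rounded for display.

single-mesh involute tooth geometry (70T wheel at module 4.015)
pitch radius r_p = m·N/2 = 4.015·70/2 = 140.525000
base radius r_b = r_p·cos α = 140.525000·cos 22.040° = 130.255729
roll angle φ = 20.123° = 0.35121261 rad
x = r_b·(cos φ + φ·sin φ) = 138.043227
y = r_b·(sin φ − φ·cos φ) = 1.857887

x=138.043227 y=1.857887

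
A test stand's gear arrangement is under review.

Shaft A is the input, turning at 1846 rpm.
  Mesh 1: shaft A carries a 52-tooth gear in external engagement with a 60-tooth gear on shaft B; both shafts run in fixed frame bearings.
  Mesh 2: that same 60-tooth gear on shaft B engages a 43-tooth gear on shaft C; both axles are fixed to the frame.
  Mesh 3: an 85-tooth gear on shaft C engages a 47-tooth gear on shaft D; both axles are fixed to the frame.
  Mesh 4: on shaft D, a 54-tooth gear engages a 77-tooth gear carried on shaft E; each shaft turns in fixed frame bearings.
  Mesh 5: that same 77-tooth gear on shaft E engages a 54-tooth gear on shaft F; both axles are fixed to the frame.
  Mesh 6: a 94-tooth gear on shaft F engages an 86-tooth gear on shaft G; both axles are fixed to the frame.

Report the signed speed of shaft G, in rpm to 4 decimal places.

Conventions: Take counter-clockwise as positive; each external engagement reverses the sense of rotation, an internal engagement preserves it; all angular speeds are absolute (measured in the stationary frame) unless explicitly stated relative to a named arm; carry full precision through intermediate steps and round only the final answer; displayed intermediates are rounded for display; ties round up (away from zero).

6-mesh fixed-axis compound train (all bearings frame-fixed)
mesh 1 [52T→60T]: ω = 1846.0000×52/60 = 1599.8667 rpm, sense flips to −
mesh 2 [60T→43T]: ω = 1599.8667×60/43 = 2232.3721 rpm, sense flips to +
mesh 3 [85T→47T]: ω = 2232.3721×85/47 = 4037.2687 rpm, sense flips to −
mesh 4 [54T→77T]: ω = 4037.2687×54/77 = 2831.3313 rpm, sense flips to +
mesh 5 [77T→54T]: ω = 2831.3313×77/54 = 4037.2687 rpm, sense flips to −
mesh 6 [94T→86T]: ω = 4037.2687×94/86 = 4412.8286 rpm, sense flips to +
signed output speed = +4412.8286 rpm

+4412.8286 rpm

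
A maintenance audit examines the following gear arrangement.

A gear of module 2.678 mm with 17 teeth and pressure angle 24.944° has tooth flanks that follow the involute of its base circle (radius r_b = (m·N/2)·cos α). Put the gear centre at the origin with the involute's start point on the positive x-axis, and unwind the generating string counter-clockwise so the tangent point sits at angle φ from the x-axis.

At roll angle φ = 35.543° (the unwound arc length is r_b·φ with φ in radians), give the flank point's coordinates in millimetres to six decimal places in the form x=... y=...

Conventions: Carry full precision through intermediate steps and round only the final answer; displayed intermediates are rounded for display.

class = single-mesh tooth geometry [base-circle involute, m = 2.678, 17T]
pitch radius r_p = m·N/2 = 2.678·17/2 = 22.763000
base radius r_b = r_p·cos α = 22.763000·cos 24.944° = 20.639677
roll angle φ = 35.543° = 0.62034238 rad
x = r_b·(cos φ + φ·sin φ) = 24.237029
y = r_b·(sin φ − φ·cos φ) = 1.580048

x=24.237029 y=1.580048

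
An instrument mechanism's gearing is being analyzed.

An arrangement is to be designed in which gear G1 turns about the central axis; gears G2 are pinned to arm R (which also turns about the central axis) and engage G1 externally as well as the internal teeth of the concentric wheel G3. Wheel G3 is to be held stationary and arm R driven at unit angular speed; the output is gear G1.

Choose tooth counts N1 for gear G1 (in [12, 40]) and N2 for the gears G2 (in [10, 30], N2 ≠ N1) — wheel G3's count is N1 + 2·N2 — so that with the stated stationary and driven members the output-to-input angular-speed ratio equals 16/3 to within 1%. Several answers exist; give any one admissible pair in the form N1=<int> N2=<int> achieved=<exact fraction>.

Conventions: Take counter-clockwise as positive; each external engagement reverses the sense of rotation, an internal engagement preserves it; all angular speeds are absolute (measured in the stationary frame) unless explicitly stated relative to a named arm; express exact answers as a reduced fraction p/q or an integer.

N1=12 N2=20 achieved=16/3

planetary set to be sized for 16/3 (Willis relation)
Willis with ω_ring = 0: ω_sun/ω_arm = (N1+N3)/N1; set equal to 16/3  ⇒  N3/N1 = 16/3 − 1 = 13/3
N3 = N1 + 2·N2  ⇒  N2/N1 = (N3/N1 − 1)/2 = (13/3 − 1)/2 = 5/3
smallest multiple with N1 ≥ 12 and N2 ≥ 10: k = 4  ⇒  N1 = 4·3 = 12, N2 = 4·5 = 20 (N1 ≤ 40, N2 ≤ 30, N2 ≠ N1 ✓), N3 = 12 + 2·20 = 52
check: (N1+N3)/N1 with N1 = 12, N3 = 52 gives 16/3; |achieved − target| = 0 ≤ 4/75 ✓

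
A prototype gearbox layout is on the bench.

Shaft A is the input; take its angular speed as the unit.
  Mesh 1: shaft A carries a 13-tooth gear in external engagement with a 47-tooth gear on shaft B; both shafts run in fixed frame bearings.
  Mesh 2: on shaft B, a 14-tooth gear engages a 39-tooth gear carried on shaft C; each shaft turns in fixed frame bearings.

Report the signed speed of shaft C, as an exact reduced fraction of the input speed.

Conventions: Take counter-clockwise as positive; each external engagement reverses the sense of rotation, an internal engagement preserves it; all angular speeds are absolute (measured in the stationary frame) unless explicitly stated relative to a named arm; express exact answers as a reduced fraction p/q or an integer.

14/141

2-mesh fixed-axis compound train (all bearings frame-fixed)
mesh 1 [13T→47T]: |ω|/ω_in = 1×13/47 = 13/47, sense flips to −
mesh 2 [14T→39T]: |ω|/ω_in = (13/47)×14/39 = 14/141, sense flips to +
signed output speed (× input speed) = 14/141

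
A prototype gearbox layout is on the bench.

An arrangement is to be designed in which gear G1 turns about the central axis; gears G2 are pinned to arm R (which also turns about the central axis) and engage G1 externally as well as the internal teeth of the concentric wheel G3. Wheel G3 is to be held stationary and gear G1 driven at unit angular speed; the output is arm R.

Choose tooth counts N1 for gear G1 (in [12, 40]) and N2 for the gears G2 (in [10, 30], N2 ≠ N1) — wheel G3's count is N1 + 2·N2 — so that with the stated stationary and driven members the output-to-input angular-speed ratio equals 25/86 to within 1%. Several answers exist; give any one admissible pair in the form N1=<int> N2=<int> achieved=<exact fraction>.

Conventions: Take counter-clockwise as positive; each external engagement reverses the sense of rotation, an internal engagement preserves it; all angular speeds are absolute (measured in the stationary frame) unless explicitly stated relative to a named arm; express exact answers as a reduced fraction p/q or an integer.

planetary set to be sized for 25/86 (Willis relation)
Willis with ω_ring = 0: ω_arm/ω_sun = N1/(N1+N3); set equal to 25/86  ⇒  N3/N1 = 1/(25/86) − 1 = 61/25
N3 = N1 + 2·N2  ⇒  N2/N1 = (N3/N1 − 1)/2 = (61/25 − 1)/2 = 18/25
smallest multiple with N1 ≥ 12 and N2 ≥ 10: k = 1  ⇒  N1 = 1·25 = 25, N2 = 1·18 = 18 (N1 ≤ 40, N2 ≤ 30, N2 ≠ N1 ✓), N3 = 25 + 2·18 = 61
check: N1/(N1+N3) with N1 = 25, N3 = 61 gives 25/86; |achieved − target| = 0 ≤ 1/344 ✓

N1=25 N2=18 achieved=25/86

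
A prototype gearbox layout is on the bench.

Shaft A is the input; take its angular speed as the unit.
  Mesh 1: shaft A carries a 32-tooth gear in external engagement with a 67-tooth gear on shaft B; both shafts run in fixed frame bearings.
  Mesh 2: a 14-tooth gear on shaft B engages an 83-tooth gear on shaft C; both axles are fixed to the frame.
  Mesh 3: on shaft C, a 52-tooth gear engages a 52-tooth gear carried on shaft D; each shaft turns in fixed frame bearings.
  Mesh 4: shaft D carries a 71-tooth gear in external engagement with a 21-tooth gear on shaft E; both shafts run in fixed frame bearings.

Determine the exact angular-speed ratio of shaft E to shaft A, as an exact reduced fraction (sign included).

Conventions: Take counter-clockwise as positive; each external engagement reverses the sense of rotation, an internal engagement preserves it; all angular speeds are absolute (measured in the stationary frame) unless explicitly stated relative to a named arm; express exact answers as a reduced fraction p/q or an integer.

4544/16683

class = fixed-axis compound train [4 meshes; 4 ratios multiply, 4 sense flips]
mesh 1 [32T→67T]: running ratio 32/67, sense −
mesh 2 [14T→83T]: running ratio 448/5561, sense +
mesh 3 [52T→52T]: running ratio 448/5561, sense −
mesh 4 [71T→21T]: running ratio 4544/16683, sense +
ω_out/ω_in = 4544/16683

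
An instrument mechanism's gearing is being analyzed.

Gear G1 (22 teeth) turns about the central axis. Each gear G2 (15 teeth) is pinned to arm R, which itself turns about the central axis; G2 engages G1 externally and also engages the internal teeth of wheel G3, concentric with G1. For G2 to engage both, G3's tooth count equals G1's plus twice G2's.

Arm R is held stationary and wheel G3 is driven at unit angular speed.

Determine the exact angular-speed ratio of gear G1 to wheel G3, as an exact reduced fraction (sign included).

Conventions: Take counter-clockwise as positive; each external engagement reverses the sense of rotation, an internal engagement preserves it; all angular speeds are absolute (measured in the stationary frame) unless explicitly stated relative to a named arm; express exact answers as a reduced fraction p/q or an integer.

recognized (axles ride arm R): planetary set, 22/15/52 teeth
ring teeth: 22 + 2·15 = 52
22(ω_sun−ω_arm) = −52(ω_ring−ω_arm),  ω_arm = 0, ω_ring = 1
ω_sun = 0 − (52/22)(1−0) = -26/11
ω_out/ω_in = -26/11

-26/11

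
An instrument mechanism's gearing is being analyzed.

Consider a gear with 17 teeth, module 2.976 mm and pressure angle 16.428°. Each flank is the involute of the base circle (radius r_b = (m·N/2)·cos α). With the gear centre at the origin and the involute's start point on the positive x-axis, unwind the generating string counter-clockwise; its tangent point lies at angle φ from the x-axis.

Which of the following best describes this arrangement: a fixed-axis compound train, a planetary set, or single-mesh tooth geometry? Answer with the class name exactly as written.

single-mesh tooth geometry

topology: single-mesh involute geometry — m = 2.976, N = 17
classification: single-mesh tooth geometry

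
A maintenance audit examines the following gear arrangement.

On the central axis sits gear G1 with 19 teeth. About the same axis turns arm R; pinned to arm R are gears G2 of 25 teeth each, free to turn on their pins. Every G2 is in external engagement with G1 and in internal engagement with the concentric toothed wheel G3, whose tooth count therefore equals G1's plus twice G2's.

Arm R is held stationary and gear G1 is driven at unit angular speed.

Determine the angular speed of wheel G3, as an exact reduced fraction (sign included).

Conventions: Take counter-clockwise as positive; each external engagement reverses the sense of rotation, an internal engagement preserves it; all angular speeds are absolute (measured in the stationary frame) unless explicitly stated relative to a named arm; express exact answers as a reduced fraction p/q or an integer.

planetary set (19T centre, 25T on arm, 69T internal) — Willis relation
ring teeth: 19 + 2·25 = 69
19(ω_sun−ω_arm) = −69(ω_ring−ω_arm),  ω_arm = 0, ω_sun = 1
ω_ring = 0 − (19/69)(1−0) = -19/69
exact speed ratio = -19/69

-19/69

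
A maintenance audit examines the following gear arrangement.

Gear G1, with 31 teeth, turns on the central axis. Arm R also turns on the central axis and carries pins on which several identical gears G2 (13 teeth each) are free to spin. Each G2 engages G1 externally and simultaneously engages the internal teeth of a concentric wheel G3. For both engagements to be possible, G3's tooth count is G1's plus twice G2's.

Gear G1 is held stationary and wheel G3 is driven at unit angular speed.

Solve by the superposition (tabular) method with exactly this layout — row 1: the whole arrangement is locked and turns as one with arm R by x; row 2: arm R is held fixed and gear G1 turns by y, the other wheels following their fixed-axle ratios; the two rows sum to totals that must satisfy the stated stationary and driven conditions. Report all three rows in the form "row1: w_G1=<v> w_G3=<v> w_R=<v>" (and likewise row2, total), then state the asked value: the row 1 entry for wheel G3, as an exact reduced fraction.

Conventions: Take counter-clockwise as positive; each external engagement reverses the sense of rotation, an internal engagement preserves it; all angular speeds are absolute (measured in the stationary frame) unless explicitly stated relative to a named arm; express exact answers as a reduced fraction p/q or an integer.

row1: w_G1=57/88 w_G3=57/88 w_R=57/88
row2: w_G1=-57/88 w_G3=31/88 w_R=0
total: w_G1=0 w_G3=1 w_R=57/88
asked value: 57/88

recognized (axles ride arm R): planetary set, 31/13/57 teeth
row 1: whole set turns with the arm by x
row 2: sun turns y, ring = −(31/57)·y, arm 0
boundary: total ω_sun = x + y = 0 and total ω_ring = x − (31/57)·y = 1  ⇒  y = -57/88, x = 57/88
row 2 ring = −(31/57)·(-57/88) = 31/88
totals (row 1 + row 2): sun 57/88 + (-57/88) = 0, ring 57/88 + 31/88 = 1, arm 57/88 + 0 = 57/88
asked cell (row1, ring) = 57/88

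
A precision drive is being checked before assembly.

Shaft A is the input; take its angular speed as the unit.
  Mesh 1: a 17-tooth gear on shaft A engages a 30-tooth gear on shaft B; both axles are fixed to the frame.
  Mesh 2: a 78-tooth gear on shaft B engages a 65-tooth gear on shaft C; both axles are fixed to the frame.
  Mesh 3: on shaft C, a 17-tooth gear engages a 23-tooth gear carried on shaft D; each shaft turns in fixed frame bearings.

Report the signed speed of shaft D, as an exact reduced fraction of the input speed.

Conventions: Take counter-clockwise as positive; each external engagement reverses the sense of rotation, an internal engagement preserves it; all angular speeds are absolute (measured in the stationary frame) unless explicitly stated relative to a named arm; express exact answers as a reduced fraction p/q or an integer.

3-mesh fixed-axis compound train (all bearings frame-fixed)
mesh 1 [17T→30T]: |ω|/ω_in = 1×17/30 = 17/30, sense flips to −
mesh 2 [78T→65T]: |ω|/ω_in = (17/30)×78/65 = 17/25, sense flips to +
mesh 3 [17T→23T]: |ω|/ω_in = (17/25)×17/23 = 289/575, sense flips to −
signed output speed (× input speed) = -289/575

-289/575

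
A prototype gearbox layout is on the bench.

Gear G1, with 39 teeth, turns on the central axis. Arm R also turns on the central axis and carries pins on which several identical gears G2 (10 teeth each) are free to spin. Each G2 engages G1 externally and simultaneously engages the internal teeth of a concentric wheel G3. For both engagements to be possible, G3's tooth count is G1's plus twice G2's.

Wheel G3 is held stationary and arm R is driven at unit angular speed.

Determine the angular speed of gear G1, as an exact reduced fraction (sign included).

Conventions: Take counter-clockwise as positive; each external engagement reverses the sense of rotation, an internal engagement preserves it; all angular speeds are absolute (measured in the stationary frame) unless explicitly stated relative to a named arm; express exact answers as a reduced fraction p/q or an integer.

topology: planetary set — G1 39T / G2 10T / G3 59T, arm = carrier (Willis)
ring teeth: 39 + 2·10 = 59
39(ω_sun−ω_arm) = −59(ω_ring−ω_arm),  ω_ring = 0, ω_arm = 1
ω_sun = 1 − (59/39)(0−1) = 98/39
exact speed ratio = 98/39

98/39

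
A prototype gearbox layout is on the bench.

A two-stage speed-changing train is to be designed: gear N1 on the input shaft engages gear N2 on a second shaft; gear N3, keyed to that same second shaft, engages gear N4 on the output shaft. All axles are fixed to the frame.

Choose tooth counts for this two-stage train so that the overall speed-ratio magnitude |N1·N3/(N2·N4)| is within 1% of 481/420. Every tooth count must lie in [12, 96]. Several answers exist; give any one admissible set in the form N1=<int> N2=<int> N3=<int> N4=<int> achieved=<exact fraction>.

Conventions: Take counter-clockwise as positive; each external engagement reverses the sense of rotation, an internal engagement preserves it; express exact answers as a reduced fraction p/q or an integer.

N1=13 N2=12 N3=37 N4=35 achieved=481/420

class = fixed-axis compound train [2-stage, 481/420 wanted]
target = 481/420 in lowest terms: an exact hit needs N1·N3 = k·481 and N2·N4 = k·420 for one integer k, every count in [12, 96]; additionally prefer no 1:1 stage (N1 ≠ N2, N3 ≠ N4)
k = 1: N1·N3 = 481 = 13·37, N2·N4 = 420 = 12·35
achieved = 13·37/(12·35) = 481/420; |achieved − target| = 0 ≤ 481/42000 ✓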